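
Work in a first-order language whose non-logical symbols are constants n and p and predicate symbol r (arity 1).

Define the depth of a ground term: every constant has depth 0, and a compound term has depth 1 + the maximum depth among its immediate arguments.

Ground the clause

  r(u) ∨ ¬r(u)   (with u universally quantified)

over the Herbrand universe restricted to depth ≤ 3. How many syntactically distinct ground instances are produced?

Ground terms of depth ≤ 3:
  With no function symbols every ground term is a constant, so there are exactly 2 ground terms at every depth bound.
  N_0 = 2
  N_1 = 2
  N_2 = 2
  N_3 = 2
  Explicitly: n, p.
So there are 2 ground terms available for substitution.
The variable u ranges independently over the available ground terms, and distinct assignments produce distinct instances.
Number of ground instances = 2.

2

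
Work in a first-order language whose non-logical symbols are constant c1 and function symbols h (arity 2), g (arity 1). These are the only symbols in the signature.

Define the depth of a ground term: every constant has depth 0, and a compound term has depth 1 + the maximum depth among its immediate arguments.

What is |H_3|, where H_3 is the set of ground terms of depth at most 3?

183

Let N_k = |{terms of depth ≤ k}|. Then N_0 = 1 and N_k = 1 + N_{k-1}^2 + N_{k-1} for k ≥ 1 (one summand per function symbol, arity giving the exponent).
N_0 = 1
N_1 = 1 + 1^2 + 1 = 3
N_2 = 1 + 3^2 + 3 = 13
N_3 = 1 + 13^2 + 13 = 183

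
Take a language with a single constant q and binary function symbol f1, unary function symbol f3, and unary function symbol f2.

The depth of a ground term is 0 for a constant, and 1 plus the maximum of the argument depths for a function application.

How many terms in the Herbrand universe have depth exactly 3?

Count level by level. With function symbols f1/2, f3/1, f2/1, the terms of depth ≤ k are the 1 constant together with each function applied to depth-≤(k−1) tuples, so N_k = 1 + N_{k-1}^2 + N_{k-1} + N_{k-1}.
N_0 = 1
N_1 = 1 + 1^2 + 1 + 1 = 4
N_2 = 1 + 4^2 + 4 + 4 = 25
N_3 = 1 + 25^2 + 25 + 25 = 676
Terms of depth exactly 3: N_3 − N_2 = 676 − 25 = 651.

651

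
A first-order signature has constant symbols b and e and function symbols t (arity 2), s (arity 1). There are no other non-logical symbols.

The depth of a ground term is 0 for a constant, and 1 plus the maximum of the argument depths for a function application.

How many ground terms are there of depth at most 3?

5552

Count level by level. With function symbols t/2, s/1, the terms of depth ≤ k are the 2 constants together with each function applied to depth-≤(k−1) tuples, so N_k = 2 + N_{k-1}^2 + N_{k-1}.
N_0 = 2
N_1 = 2 + 2^2 + 2 = 8
N_2 = 2 + 8^2 + 8 = 74
N_3 = 2 + 74^2 + 74 = 5552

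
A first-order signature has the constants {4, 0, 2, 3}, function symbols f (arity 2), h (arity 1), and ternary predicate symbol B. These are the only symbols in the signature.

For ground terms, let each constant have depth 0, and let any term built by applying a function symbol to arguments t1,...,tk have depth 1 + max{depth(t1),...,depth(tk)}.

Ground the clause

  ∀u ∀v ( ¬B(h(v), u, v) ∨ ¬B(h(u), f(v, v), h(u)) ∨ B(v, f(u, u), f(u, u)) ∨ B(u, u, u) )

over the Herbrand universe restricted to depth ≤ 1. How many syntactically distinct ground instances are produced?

576

Ground terms of depth ≤ 1:
  If N_k denotes the number of depth-≤k ground terms, the 4 constants give N_0 = 4, and each function symbol of arity r contributes N_{k-1}^r new terms at level k: N_k = 4 + N_{k-1}^2 + N_{k-1}.
  N_0 = 4
  N_1 = 4 + 4^2 + 4 = 24
So there are 24 ground terms available for substitution.
The body mentions every one of the 2 quantified variables; since ground terms form a free algebra, no two substitutions collapse to the same formula.
Number of ground instances = 24^2 = 576.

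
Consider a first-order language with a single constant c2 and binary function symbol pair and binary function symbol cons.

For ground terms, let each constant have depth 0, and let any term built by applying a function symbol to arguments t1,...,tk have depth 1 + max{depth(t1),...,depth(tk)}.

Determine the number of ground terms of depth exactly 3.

Let N_k = |{terms of depth ≤ k}|. Then N_0 = 1 and N_k = 1 + N_{k-1}^2 + N_{k-1}^2 for k ≥ 1 (one summand per function symbol, arity giving the exponent).
N_0 = 1
N_1 = 1 + 1^2 + 1^2 = 3
N_2 = 1 + 3^2 + 3^2 = 19
N_3 = 1 + 19^2 + 19^2 = 723
Terms of depth exactly 3: N_3 − N_2 = 723 − 19 = 704.

704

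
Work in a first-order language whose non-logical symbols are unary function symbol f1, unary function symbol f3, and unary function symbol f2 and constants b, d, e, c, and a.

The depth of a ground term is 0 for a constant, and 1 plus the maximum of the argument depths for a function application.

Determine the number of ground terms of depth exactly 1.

15

Count level by level. With function symbols f1/1, f3/1, f2/1, the terms of depth ≤ k are the 5 constants together with each function applied to depth-≤(k−1) tuples, so N_k = 5 + N_{k-1} + N_{k-1} + N_{k-1}.
N_0 = 5
N_1 = 5 + 5 + 5 + 5 = 20
Terms of depth exactly 1: N_1 − N_0 = 20 − 5 = 15.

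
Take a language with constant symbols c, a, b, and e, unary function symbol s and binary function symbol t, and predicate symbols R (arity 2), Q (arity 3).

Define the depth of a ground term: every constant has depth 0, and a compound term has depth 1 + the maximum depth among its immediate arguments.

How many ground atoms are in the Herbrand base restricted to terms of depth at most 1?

First count ground terms of depth ≤ 1.
If N_k denotes the number of depth-≤k ground terms, the 4 constants give N_0 = 4, and each function symbol of arity r contributes N_{k-1}^r new terms at level k: N_k = 4 + N_{k-1} + N_{k-1}^2.
N_0 = 4
N_1 = 4 + 4 + 4^2 = 24
So |H| = 24.
Each predicate of arity r yields |H|^r ground atoms (one per choice of an r-tuple from H):
  R: 24^2 = 576;  Q: 24^3 = 13824
Total ground atoms: 576 + 13824 = 14400.

14400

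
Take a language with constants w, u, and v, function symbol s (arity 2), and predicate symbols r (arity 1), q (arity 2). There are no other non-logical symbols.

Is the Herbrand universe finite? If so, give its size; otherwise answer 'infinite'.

infinite

The signature has at least one function symbol (s, arity 2) and at least one constant (w).
Iterating s gives infinitely many distinct ground terms: w, s(w, w), s(s(w, w), s(w, w)), ...
So the Herbrand universe is infinite.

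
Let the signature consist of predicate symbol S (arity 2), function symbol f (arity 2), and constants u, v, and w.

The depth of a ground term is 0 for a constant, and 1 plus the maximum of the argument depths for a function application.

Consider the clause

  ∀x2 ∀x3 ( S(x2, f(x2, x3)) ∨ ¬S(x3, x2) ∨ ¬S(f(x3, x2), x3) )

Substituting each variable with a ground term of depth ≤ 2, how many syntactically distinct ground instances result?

21609

Ground terms of depth ≤ 2:
  If N_k denotes the number of depth-≤k ground terms, the 3 constants give N_0 = 3, and each function symbol of arity r contributes N_{k-1}^r new terms at level k: N_k = 3 + N_{k-1}^2.
  N_0 = 3
  N_1 = 3 + 3^2 = 12
  N_2 = 3 + 12^2 = 147
So there are 147 ground terms available for substitution.
The body mentions every one of the 2 quantified variables; since ground terms form a free algebra, no two substitutions collapse to the same formula.
Number of ground instances = 147^2 = 21609.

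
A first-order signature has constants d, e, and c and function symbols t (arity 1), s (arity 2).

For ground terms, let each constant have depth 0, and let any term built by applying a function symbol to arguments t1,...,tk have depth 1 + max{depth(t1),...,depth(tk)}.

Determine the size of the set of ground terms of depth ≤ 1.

Let N_k = |{terms of depth ≤ k}|. Then N_0 = 3 and N_k = 3 + N_{k-1} + N_{k-1}^2 for k ≥ 1 (one summand per function symbol, arity giving the exponent).
N_0 = 3
N_1 = 3 + 3 + 3^2 = 15

15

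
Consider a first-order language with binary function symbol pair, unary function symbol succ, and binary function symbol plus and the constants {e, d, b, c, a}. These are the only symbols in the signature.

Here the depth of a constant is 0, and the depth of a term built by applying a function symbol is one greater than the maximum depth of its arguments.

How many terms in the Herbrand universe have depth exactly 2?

7205

Let N_k = |{terms of depth ≤ k}|. Then N_0 = 5 and N_k = 5 + N_{k-1}^2 + N_{k-1} + N_{k-1}^2 for k ≥ 1 (one summand per function symbol, arity giving the exponent).
N_0 = 5
N_1 = 5 + 5^2 + 5 + 5^2 = 60
N_2 = 5 + 60^2 + 60 + 60^2 = 7265
Terms of depth exactly 2: N_2 − N_1 = 7265 − 60 = 7205.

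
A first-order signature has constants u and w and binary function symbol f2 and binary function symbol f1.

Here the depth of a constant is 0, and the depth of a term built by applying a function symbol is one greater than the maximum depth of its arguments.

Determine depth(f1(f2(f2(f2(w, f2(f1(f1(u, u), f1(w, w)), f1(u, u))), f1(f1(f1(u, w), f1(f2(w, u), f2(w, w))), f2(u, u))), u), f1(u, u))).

depth(f1(u, u)) = 1 + max(0, 0) = 1
depth(f1(w, w)) = 1 + max(0, 0) = 1
depth(f1(f1(u, u), f1(w, w))) = 1 + max(1, 1) = 2
depth(f2(f1(f1(u, u), f1(w, w)), f1(u, u))) = 1 + max(2, 1) = 3
depth(f2(w, f2(f1(f1(u, u), f1(w, w)), f1(u, u)))) = 1 + max(0, 3) = 4
depth(f1(u, w)) = 1 + max(0, 0) = 1
depth(f2(w, u)) = 1 + max(0, 0) = 1
depth(f2(w, w)) = 1 + max(0, 0) = 1
depth(f1(f2(w, u), f2(w, w))) = 1 + max(1, 1) = 2
depth(f1(f1(u, w), f1(f2(w, u), f2(w, w)))) = 1 + max(1, 2) = 3
depth(f2(u, u)) = 1 + max(0, 0) = 1
depth(f1(f1(f1(u, w), f1(f2(w, u), f2(w, w))), f2(u, u))) = 1 + max(3, 1) = 4
depth(f2(f2(w, f2(f1(f1(u, u), f1(w, w)), f1(u, u))), f1(f1(f1(u, w), f1(f2(w, u), f2(w, w))), f2(u, u)))) = 1 + max(4, 4) = 5
depth(f2(f2(f2(w, f2(f1(f1(u, u), f1(w, w)), f1(u, u))), f1(f1(f1(u, w), f1(f2(w, u), f2(w, w))), f2(u, u))), u)) = 1 + max(5, 0) = 6
depth(f1(f2(f2(f2(w, f2(f1(f1(u, u), f1(w, w)), f1(u, u))), f1(f1(f1(u, w), f1(f2(w, u), f2(w, w))), f2(u, u))), u), f1(u, u))) = 1 + max(6, 1) = 7

7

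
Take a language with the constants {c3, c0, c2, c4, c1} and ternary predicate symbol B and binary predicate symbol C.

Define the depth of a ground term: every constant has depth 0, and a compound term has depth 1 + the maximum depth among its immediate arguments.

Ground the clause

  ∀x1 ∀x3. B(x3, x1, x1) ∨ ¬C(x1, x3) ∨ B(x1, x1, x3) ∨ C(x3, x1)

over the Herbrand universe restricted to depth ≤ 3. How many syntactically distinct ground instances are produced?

25

Ground terms of depth ≤ 3:
  With no function symbols every ground term is a constant, so there are exactly 5 ground terms at every depth bound.
  N_0 = 5
  N_1 = 5
  N_2 = 5
  N_3 = 5
So there are 5 ground terms available for substitution.
There are 2 variables to instantiate (x1, x3), each occurring in at least one literal, so different choices give different ground instances.
Number of ground instances = 5^2 = 25.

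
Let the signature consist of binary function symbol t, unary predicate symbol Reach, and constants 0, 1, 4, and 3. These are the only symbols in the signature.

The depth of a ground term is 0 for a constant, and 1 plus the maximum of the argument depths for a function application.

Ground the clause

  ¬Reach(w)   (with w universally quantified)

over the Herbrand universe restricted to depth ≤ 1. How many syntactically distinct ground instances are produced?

20

Ground terms of depth ≤ 1:
  Write N_k for the number of ground terms of depth ≤ k. A term of depth ≤ k is either a constant or a function symbol applied to arguments of depth ≤ k−1, so N_k = 4 + N_{k-1}^2.
  N_0 = 4
  N_1 = 4 + 4^2 = 20
So there are 20 ground terms available for substitution.
The variable w ranges independently over the available ground terms, and distinct assignments produce distinct instances.
Number of ground instances = 20.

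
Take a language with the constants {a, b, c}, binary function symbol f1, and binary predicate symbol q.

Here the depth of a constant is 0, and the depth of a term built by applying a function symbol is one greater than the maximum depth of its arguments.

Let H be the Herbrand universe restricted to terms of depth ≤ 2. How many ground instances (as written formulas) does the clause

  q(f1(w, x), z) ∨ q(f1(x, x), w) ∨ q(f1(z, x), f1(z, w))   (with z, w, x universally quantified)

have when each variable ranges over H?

Ground terms of depth ≤ 2:
  Let N_k count ground terms of depth at most k. Each non-constant term of depth ≤ k is some function symbol applied to depth-≤(k−1) arguments, giving N_k = 3 + N_{k-1}^2.
  N_0 = 3
  N_1 = 3 + 3^2 = 12
  N_2 = 3 + 12^2 = 147
So there are 147 ground terms available for substitution.
The clause has 3 distinct variables (z, w, x), each appearing in the body. In the free term algebra distinct substitutions yield syntactically distinct ground instances.
Number of ground instances = 147^3 = 3176523.

3176523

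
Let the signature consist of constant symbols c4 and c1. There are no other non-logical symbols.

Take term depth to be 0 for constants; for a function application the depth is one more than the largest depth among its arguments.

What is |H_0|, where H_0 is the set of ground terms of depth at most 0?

2

With no function symbols every ground term is a constant, so there are exactly 2 ground terms at every depth bound.
N_0 = 2
Explicitly: c4, c1.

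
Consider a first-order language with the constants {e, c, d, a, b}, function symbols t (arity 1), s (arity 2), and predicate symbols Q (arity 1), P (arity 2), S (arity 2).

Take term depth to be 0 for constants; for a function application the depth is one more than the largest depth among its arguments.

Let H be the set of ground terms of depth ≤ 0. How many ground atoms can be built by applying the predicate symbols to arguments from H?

55

First count ground terms of depth ≤ 0.
Let N_k count ground terms of depth at most k. Each non-constant term of depth ≤ k is some function symbol applied to depth-≤(k−1) arguments, giving N_k = 5 + N_{k-1} + N_{k-1}^2.
N_0 = 5
Explicitly: e, c, d, a, b.
So |H| = 5.
Ground atoms are formed by filling each argument slot of a predicate with a term from H, so an r-ary predicate gives |H|^r atoms:
  Q: 5;  P: 5^2 = 25;  S: 5^2 = 25
Total ground atoms: 5 + 25 + 25 = 55.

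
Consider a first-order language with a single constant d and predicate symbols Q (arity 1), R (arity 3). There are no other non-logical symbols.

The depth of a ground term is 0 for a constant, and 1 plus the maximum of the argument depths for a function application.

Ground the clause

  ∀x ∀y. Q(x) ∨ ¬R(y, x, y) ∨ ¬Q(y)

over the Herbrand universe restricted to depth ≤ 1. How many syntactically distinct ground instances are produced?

1

Ground terms of depth ≤ 1:
  With no function symbols every ground term is a constant, so there is exactly 1 ground term at every depth bound.
  N_0 = 1
  N_1 = 1
So there is exactly 1 ground term available for substitution.
Each of x, y ranges independently over the available ground terms, and distinct assignments produce distinct instances.
Number of ground instances = 1^2 = 1.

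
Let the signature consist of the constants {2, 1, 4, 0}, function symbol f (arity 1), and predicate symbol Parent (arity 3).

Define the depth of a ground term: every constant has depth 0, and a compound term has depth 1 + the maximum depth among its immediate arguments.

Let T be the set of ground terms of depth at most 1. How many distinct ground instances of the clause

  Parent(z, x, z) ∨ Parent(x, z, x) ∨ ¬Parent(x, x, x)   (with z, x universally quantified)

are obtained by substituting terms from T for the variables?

Ground terms of depth ≤ 1:
  Count level by level. With function symbols f/1, the terms of depth ≤ k are the 4 constants together with each function applied to depth-≤(k−1) tuples, so N_k = 4 + N_{k-1}.
  N_0 = 4
  N_1 = 4 + 4 = 8
  Explicitly: 2, 1, 4, 0, f(2), f(1), f(4), f(0).
So there are 8 ground terms available for substitution.
There are 2 variables to instantiate (z, x), each occurring in at least one literal, so different choices give different ground instances.
Number of ground instances = 8^2 = 64.

64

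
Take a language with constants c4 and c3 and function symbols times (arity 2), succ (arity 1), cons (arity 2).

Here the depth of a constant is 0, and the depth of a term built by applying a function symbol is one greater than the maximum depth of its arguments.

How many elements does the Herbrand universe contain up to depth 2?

302

If N_k denotes the number of depth-≤k ground terms, the 2 constants give N_0 = 2, and each function symbol of arity r contributes N_{k-1}^r new terms at level k: N_k = 2 + N_{k-1}^2 + N_{k-1} + N_{k-1}^2.
N_0 = 2
N_1 = 2 + 2^2 + 2 + 2^2 = 12
N_2 = 2 + 12^2 + 12 + 12^2 = 302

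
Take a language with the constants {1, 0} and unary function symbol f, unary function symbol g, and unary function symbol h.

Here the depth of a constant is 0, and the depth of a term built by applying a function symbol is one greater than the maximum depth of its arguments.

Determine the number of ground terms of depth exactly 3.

Write N_k for the number of ground terms of depth ≤ k. A term of depth ≤ k is either a constant or a function symbol applied to arguments of depth ≤ k−1, so N_k = 2 + N_{k-1} + N_{k-1} + N_{k-1}.
N_0 = 2
N_1 = 2 + 2 + 2 + 2 = 8
N_2 = 2 + 8 + 8 + 8 = 26
N_3 = 2 + 26 + 26 + 26 = 80
Terms of depth exactly 3: N_3 − N_2 = 80 − 26 = 54.

54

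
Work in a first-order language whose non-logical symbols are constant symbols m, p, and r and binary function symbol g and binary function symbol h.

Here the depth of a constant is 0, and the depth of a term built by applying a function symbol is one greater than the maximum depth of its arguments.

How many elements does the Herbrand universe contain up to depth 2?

Write N_k for the number of ground terms of depth ≤ k. A term of depth ≤ k is either a constant or a function symbol applied to arguments of depth ≤ k−1, so N_k = 3 + N_{k-1}^2 + N_{k-1}^2.
N_0 = 3
N_1 = 3 + 3^2 + 3^2 = 21
N_2 = 3 + 21^2 + 21^2 = 885

885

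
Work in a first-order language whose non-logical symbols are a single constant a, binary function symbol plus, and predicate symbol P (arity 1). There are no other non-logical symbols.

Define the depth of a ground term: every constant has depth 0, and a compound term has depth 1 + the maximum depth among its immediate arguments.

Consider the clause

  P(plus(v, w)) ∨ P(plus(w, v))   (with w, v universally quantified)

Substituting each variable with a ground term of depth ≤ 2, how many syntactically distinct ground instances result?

25

Ground terms of depth ≤ 2:
  Let N_k count ground terms of depth at most k. Each non-constant term of depth ≤ k is some function symbol applied to depth-≤(k−1) arguments, giving N_k = 1 + N_{k-1}^2.
  N_0 = 1
  N_1 = 1 + 1^2 = 2
  N_2 = 1 + 2^2 = 5
  Explicitly: a, plus(a, a), plus(a, plus(a, a)), plus(plus(a, a), a), plus(plus(a, a), plus(a, a)).
So there are 5 ground terms available for substitution.
The clause has 2 distinct variables (w, v), each appearing in the body. In the free term algebra distinct substitutions yield syntactically distinct ground instances.
Number of ground instances = 5^2 = 25.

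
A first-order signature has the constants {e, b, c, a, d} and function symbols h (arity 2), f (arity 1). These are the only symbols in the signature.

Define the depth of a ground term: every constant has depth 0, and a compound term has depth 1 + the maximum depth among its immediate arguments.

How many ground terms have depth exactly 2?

Let N_k count ground terms of depth at most k. Each non-constant term of depth ≤ k is some function symbol applied to depth-≤(k−1) arguments, giving N_k = 5 + N_{k-1}^2 + N_{k-1}.
N_0 = 5
N_1 = 5 + 5^2 + 5 = 35
N_2 = 5 + 35^2 + 35 = 1265
Terms of depth exactly 2: N_2 − N_1 = 1265 − 35 = 1230.

1230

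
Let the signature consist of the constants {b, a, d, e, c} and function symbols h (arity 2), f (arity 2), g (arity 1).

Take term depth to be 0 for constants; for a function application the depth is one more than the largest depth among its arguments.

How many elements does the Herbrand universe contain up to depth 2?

7265

If N_k denotes the number of depth-≤k ground terms, the 5 constants give N_0 = 5, and each function symbol of arity r contributes N_{k-1}^r new terms at level k: N_k = 5 + N_{k-1}^2 + N_{k-1}^2 + N_{k-1}.
N_0 = 5
N_1 = 5 + 5^2 + 5^2 + 5 = 60
N_2 = 5 + 60^2 + 60^2 + 60 = 7265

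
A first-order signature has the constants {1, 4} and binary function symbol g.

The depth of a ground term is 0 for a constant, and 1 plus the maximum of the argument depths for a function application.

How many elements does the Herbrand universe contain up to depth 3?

1446

Write N_k for the number of ground terms of depth ≤ k. A term of depth ≤ k is either a constant or a function symbol applied to arguments of depth ≤ k−1, so N_k = 2 + N_{k-1}^2.
N_0 = 2
N_1 = 2 + 2^2 = 6
N_2 = 2 + 6^2 = 38
N_3 = 2 + 38^2 = 1446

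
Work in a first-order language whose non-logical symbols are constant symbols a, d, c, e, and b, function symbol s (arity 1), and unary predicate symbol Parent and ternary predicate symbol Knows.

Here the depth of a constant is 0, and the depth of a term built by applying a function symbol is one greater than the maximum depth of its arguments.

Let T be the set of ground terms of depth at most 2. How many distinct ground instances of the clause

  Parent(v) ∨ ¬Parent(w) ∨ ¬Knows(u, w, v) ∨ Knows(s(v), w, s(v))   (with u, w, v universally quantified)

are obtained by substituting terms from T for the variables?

3375

Ground terms of depth ≤ 2:
  Let N_k = |{terms of depth ≤ k}|. Then N_0 = 5 and N_k = 5 + N_{k-1} for k ≥ 1 (one summand per function symbol, arity giving the exponent).
  N_0 = 5
  N_1 = 5 + 5 = 10
  N_2 = 5 + 10 = 15
So there are 15 ground terms available for substitution.
There are 3 variables to instantiate (u, w, v), each occurring in at least one literal, so different choices give different ground instances.
Number of ground instances = 15^3 = 3375.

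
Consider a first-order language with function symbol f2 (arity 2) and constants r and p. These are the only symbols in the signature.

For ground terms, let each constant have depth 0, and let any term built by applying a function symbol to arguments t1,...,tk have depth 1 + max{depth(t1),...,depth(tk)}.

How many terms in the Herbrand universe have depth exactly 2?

32

If N_k denotes the number of depth-≤k ground terms, the 2 constants give N_0 = 2, and each function symbol of arity r contributes N_{k-1}^r new terms at level k: N_k = 2 + N_{k-1}^2.
N_0 = 2
N_1 = 2 + 2^2 = 6
N_2 = 2 + 6^2 = 38
Terms of depth exactly 2: N_2 − N_1 = 38 − 6 = 32.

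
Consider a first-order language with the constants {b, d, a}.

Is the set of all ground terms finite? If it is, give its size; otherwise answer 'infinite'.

There are no function symbols, so every ground term is one of the 3 constants.
The Herbrand universe is {b, d, a}, which is finite with 3 elements.

3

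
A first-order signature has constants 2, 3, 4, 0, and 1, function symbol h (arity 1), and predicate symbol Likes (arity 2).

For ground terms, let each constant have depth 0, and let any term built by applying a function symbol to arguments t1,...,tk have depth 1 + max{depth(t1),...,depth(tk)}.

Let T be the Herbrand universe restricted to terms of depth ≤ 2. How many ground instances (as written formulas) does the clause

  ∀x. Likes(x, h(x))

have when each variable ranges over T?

15

Ground terms of depth ≤ 2:
  If N_k denotes the number of depth-≤k ground terms, the 5 constants give N_0 = 5, and each function symbol of arity r contributes N_{k-1}^r new terms at level k: N_k = 5 + N_{k-1}.
  N_0 = 5
  N_1 = 5 + 5 = 10
  N_2 = 5 + 10 = 15
So there are 15 ground terms available for substitution.
The body mentions the single quantified variable x; since ground terms form a free algebra, no two substitutions collapse to the same formula.
Number of ground instances = 15.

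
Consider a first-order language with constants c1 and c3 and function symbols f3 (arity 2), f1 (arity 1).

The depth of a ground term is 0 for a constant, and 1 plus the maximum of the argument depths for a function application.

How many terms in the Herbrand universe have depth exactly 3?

5478

Count level by level. With function symbols f3/2, f1/1, the terms of depth ≤ k are the 2 constants together with each function applied to depth-≤(k−1) tuples, so N_k = 2 + N_{k-1}^2 + N_{k-1}.
N_0 = 2
N_1 = 2 + 2^2 + 2 = 8
N_2 = 2 + 8^2 + 8 = 74
N_3 = 2 + 74^2 + 74 = 5552
Terms of depth exactly 3: N_3 − N_2 = 5552 − 74 = 5478.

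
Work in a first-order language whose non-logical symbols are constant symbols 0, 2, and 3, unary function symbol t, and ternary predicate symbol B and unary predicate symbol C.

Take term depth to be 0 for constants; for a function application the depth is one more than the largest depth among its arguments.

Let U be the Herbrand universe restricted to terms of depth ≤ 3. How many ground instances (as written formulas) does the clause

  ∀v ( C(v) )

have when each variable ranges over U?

Ground terms of depth ≤ 3:
  Count level by level. With function symbols t/1, the terms of depth ≤ k are the 3 constants together with each function applied to depth-≤(k−1) tuples, so N_k = 3 + N_{k-1}.
  N_0 = 3
  N_1 = 3 + 3 = 6
  N_2 = 3 + 6 = 9
  N_3 = 3 + 9 = 12
  Explicitly: 0, 2, 3, t(0), t(2), t(3), t(t(0)), t(t(2)), t(t(3)), t(t(t(0))), t(t(t(2))), t(t(t(3))).
So there are 12 ground terms available for substitution.
The clause has 1 distinct variable (v), which appears in the body. In the free term algebra distinct substitutions yield syntactically distinct ground instances.
Number of ground instances = 12.

12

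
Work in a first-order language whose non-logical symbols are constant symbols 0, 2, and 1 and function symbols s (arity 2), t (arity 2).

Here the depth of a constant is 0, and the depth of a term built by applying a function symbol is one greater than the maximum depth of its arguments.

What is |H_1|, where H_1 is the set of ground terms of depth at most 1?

21

Write N_k for the number of ground terms of depth ≤ k. A term of depth ≤ k is either a constant or a function symbol applied to arguments of depth ≤ k−1, so N_k = 3 + N_{k-1}^2 + N_{k-1}^2.
N_0 = 3
N_1 = 3 + 3^2 + 3^2 = 21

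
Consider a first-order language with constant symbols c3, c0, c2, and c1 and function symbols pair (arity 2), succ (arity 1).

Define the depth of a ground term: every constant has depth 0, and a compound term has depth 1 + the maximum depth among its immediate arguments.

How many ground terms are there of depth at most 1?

If N_k denotes the number of depth-≤k ground terms, the 4 constants give N_0 = 4, and each function symbol of arity r contributes N_{k-1}^r new terms at level k: N_k = 4 + N_{k-1}^2 + N_{k-1}.
N_0 = 4
N_1 = 4 + 4^2 + 4 = 24

24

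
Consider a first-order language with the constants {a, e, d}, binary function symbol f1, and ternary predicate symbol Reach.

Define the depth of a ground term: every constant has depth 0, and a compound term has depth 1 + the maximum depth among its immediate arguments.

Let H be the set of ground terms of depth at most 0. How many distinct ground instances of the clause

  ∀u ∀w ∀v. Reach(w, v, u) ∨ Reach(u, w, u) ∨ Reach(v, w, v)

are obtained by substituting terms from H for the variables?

Ground terms of depth ≤ 0:
  Let N_k count ground terms of depth at most k. Each non-constant term of depth ≤ k is some function symbol applied to depth-≤(k−1) arguments, giving N_k = 3 + N_{k-1}^2.
  N_0 = 3
  Explicitly: a, e, d.
So there are 3 ground terms available for substitution.
There are 3 variables to instantiate (u, w, v), each occurring in at least one literal, so different choices give different ground instances.
Number of ground instances = 3^3 = 27.

27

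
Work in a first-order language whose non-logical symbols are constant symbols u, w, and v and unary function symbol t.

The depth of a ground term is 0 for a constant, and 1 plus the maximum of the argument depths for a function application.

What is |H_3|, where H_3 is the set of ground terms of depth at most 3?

12

Let N_k = |{terms of depth ≤ k}|. Then N_0 = 3 and N_k = 3 + N_{k-1} for k ≥ 1 (one summand per function symbol, arity giving the exponent).
N_0 = 3
N_1 = 3 + 3 = 6
N_2 = 3 + 6 = 9
N_3 = 3 + 9 = 12
Explicitly: u, w, v, t(u), t(w), t(v), t(t(u)), t(t(w)), t(t(v)), t(t(t(u))), t(t(t(w))), t(t(t(v))).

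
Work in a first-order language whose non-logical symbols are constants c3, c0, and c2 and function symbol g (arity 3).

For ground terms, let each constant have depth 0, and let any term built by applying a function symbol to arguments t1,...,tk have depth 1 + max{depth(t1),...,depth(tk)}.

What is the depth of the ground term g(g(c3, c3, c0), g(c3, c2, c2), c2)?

2

depth(g(c3, c3, c0)) = 1 + max(0, 0, 0) = 1
depth(g(c3, c2, c2)) = 1 + max(0, 0, 0) = 1
depth(g(g(c3, c3, c0), g(c3, c2, c2), c2)) = 1 + max(1, 1, 0) = 2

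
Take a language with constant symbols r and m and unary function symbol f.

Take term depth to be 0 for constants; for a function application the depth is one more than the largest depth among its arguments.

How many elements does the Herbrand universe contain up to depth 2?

Count level by level. With function symbols f/1, the terms of depth ≤ k are the 2 constants together with each function applied to depth-≤(k−1) tuples, so N_k = 2 + N_{k-1}.
N_0 = 2
N_1 = 2 + 2 = 4
N_2 = 2 + 4 = 6
Explicitly: r, m, f(r), f(m), f(f(r)), f(f(m)).

6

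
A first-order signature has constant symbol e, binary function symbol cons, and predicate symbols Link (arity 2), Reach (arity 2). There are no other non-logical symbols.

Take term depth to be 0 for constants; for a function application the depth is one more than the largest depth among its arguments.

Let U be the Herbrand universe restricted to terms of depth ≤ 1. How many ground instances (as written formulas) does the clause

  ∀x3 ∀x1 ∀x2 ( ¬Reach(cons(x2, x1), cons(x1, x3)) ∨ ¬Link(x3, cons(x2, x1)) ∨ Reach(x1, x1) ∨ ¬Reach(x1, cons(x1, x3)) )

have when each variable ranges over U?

8

Ground terms of depth ≤ 1:
  Let N_k count ground terms of depth at most k. Each non-constant term of depth ≤ k is some function symbol applied to depth-≤(k−1) arguments, giving N_k = 1 + N_{k-1}^2.
  N_0 = 1
  N_1 = 1 + 1^2 = 2
  Explicitly: e, cons(e, e).
So there are 2 ground terms available for substitution.
The body mentions every one of the 3 quantified variables; since ground terms form a free algebra, no two substitutions collapse to the same formula.
Number of ground instances = 2^3 = 8.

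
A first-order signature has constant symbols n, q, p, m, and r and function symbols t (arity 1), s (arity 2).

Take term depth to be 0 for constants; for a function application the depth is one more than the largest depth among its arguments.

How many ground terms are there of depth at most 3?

1601495

If N_k denotes the number of depth-≤k ground terms, the 5 constants give N_0 = 5, and each function symbol of arity r contributes N_{k-1}^r new terms at level k: N_k = 5 + N_{k-1} + N_{k-1}^2.
N_0 = 5
N_1 = 5 + 5 + 5^2 = 35
N_2 = 5 + 35 + 35^2 = 1265
N_3 = 5 + 1265 + 1265^2 = 1601495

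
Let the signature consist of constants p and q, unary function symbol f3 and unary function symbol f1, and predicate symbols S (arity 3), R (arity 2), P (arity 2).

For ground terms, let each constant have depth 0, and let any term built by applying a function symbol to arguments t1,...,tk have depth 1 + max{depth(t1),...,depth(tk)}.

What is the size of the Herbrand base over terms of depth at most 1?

288

First count ground terms of depth ≤ 1.
Let N_k count ground terms of depth at most k. Each non-constant term of depth ≤ k is some function symbol applied to depth-≤(k−1) arguments, giving N_k = 2 + N_{k-1} + N_{k-1}.
N_0 = 2
N_1 = 2 + 2 + 2 = 6
Explicitly: p, q, f3(p), f3(q), f1(p), f1(q).
So |H| = 6.
Ground atoms are formed by filling each argument slot of a predicate with a term from H, so an r-ary predicate gives |H|^r atoms:
  S: 6^3 = 216;  R: 6^2 = 36;  P: 6^2 = 36
Total ground atoms: 216 + 36 + 36 = 288.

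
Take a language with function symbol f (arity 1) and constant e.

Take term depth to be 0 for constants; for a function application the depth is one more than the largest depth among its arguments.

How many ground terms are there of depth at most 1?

Count level by level. With function symbols f/1, the terms of depth ≤ k are the 1 constant together with each function applied to depth-≤(k−1) tuples, so N_k = 1 + N_{k-1}.
N_0 = 1
N_1 = 1 + 1 = 2

2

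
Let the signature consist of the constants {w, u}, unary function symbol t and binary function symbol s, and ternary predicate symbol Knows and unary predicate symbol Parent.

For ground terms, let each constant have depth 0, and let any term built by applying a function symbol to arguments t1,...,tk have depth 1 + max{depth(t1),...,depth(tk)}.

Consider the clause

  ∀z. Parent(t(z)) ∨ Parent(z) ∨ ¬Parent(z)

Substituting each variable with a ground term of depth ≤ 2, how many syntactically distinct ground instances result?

74

Ground terms of depth ≤ 2:
  Write N_k for the number of ground terms of depth ≤ k. A term of depth ≤ k is either a constant or a function symbol applied to arguments of depth ≤ k−1, so N_k = 2 + N_{k-1} + N_{k-1}^2.
  N_0 = 2
  N_1 = 2 + 2 + 2^2 = 8
  N_2 = 2 + 8 + 8^2 = 74
So there are 74 ground terms available for substitution.
There is 1 variable to instantiate (z),  occurring in at least one literal, so different choices give different ground instances.
Number of ground instances = 74.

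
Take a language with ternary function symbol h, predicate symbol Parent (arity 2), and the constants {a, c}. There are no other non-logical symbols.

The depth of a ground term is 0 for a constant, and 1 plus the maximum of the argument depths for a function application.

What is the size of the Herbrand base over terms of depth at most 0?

First count ground terms of depth ≤ 0.
If N_k denotes the number of depth-≤k ground terms, the 2 constants give N_0 = 2, and each function symbol of arity r contributes N_{k-1}^r new terms at level k: N_k = 2 + N_{k-1}^3.
N_0 = 2
So |H| = 2.
A ground atom is a predicate applied to a tuple of terms from H, so the count is the sum over predicates of |H|^arity:
  Parent: 2^2 = 4
Total ground atoms: 4.

4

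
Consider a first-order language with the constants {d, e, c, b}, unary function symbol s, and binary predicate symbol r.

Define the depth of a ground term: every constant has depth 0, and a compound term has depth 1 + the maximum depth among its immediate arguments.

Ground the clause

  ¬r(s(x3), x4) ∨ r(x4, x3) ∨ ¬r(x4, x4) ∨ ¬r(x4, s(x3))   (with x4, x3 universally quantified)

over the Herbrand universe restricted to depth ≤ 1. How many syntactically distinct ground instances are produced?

Ground terms of depth ≤ 1:
  Let N_k = |{terms of depth ≤ k}|. Then N_0 = 4 and N_k = 4 + N_{k-1} for k ≥ 1 (one summand per function symbol, arity giving the exponent).
  N_0 = 4
  N_1 = 4 + 4 = 8
  Explicitly: d, e, c, b, s(d), s(e), s(c), s(b).
So there are 8 ground terms available for substitution.
There are 2 variables to instantiate (x4, x3), each occurring in at least one literal, so different choices give different ground instances.
Number of ground instances = 8^2 = 64.

64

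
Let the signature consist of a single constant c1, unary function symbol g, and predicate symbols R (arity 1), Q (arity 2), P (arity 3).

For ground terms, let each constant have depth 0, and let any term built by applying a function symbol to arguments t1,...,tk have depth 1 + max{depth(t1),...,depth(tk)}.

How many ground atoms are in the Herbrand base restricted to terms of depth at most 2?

First count ground terms of depth ≤ 2.
If N_k denotes the number of depth-≤k ground terms, the 1 constant gives N_0 = 1, and each function symbol of arity r contributes N_{k-1}^r new terms at level k: N_k = 1 + N_{k-1}.
N_0 = 1
N_1 = 1 + 1 = 2
N_2 = 1 + 2 = 3
Explicitly: c1, g(c1), g(g(c1)).
So |H| = 3.
For each predicate symbol, the number of ground atoms is |H| raised to its arity; summing:
  R: 3;  Q: 3^2 = 9;  P: 3^3 = 27
Total ground atoms: 3 + 9 + 27 = 39.

39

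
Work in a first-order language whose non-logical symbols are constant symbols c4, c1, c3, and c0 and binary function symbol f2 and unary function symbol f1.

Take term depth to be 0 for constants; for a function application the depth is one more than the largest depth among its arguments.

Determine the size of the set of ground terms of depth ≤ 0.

4

Write N_k for the number of ground terms of depth ≤ k. A term of depth ≤ k is either a constant or a function symbol applied to arguments of depth ≤ k−1, so N_k = 4 + N_{k-1}^2 + N_{k-1}.
N_0 = 4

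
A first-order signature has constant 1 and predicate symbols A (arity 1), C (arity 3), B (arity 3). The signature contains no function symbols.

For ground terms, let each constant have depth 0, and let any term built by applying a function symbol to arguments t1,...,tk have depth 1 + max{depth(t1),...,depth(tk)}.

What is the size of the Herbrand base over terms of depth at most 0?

3

First count ground terms of depth ≤ 0.
With no function symbols every ground term is a constant, so there is exactly 1 ground term at every depth bound.
N_0 = 1
So |H| = 1.
Ground atoms are formed by filling each argument slot of a predicate with a term from H, so an r-ary predicate gives |H|^r atoms:
  A: 1;  C: 1^3 = 1;  B: 1^3 = 1
Total ground atoms: 1 + 1 + 1 = 3.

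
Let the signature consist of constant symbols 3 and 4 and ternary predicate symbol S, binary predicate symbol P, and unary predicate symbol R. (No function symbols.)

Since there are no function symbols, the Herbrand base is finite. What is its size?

14

With no function symbols, the Herbrand universe is just the 2 constants.
Ground atoms per predicate: S: 2^3 = 8, P: 2^2 = 4, R: 2.
Herbrand base size = 8 + 4 + 2 = 14.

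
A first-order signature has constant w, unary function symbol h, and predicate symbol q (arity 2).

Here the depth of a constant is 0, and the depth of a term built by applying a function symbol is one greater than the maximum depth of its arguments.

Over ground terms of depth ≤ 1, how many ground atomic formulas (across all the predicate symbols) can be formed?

First count ground terms of depth ≤ 1.
If N_k denotes the number of depth-≤k ground terms, the 1 constant gives N_0 = 1, and each function symbol of arity r contributes N_{k-1}^r new terms at level k: N_k = 1 + N_{k-1}.
N_0 = 1
N_1 = 1 + 1 = 2
So |H| = 2.
Ground atoms are formed by filling each argument slot of a predicate with a term from H, so an r-ary predicate gives |H|^r atoms:
  q: 2^2 = 4
Total ground atoms: 4.

4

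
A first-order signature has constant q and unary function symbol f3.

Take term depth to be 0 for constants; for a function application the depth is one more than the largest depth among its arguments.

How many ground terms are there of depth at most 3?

4

Let N_k count ground terms of depth at most k. Each non-constant term of depth ≤ k is some function symbol applied to depth-≤(k−1) arguments, giving N_k = 1 + N_{k-1}.
N_0 = 1
N_1 = 1 + 1 = 2
N_2 = 1 + 2 = 3
N_3 = 1 + 3 = 4
Explicitly: q, f3(q), f3(f3(q)), f3(f3(f3(q))).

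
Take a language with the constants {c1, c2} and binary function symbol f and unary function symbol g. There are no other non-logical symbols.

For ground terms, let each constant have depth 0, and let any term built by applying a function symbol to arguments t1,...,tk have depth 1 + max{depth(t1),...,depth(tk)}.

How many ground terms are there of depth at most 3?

Write N_k for the number of ground terms of depth ≤ k. A term of depth ≤ k is either a constant or a function symbol applied to arguments of depth ≤ k−1, so N_k = 2 + N_{k-1}^2 + N_{k-1}.
N_0 = 2
N_1 = 2 + 2^2 + 2 = 8
N_2 = 2 + 8^2 + 8 = 74
N_3 = 2 + 74^2 + 74 = 5552

5552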